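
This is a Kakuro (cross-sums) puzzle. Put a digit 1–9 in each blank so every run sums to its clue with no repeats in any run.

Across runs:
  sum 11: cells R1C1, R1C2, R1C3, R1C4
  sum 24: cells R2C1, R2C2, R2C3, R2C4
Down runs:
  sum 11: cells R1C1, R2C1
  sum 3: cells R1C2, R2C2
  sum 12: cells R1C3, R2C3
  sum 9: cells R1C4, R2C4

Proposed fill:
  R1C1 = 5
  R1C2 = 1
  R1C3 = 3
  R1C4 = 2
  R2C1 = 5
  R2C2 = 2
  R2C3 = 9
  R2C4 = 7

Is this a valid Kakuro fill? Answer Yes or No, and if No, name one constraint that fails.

No — the down run R1C1–R2C1 sums to 10, not 11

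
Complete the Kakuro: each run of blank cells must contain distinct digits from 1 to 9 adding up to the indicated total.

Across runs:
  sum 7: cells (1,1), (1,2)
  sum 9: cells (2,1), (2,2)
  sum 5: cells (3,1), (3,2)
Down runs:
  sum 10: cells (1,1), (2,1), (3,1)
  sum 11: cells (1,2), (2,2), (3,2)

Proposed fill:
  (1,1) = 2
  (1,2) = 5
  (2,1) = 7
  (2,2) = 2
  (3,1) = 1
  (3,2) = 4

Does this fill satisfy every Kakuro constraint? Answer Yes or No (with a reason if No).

Yes

Across: 2+5=7; 7+2=9; 1+4=5. Down: 2+7+1=10; 5+2+4=11. No digit repeats within any run.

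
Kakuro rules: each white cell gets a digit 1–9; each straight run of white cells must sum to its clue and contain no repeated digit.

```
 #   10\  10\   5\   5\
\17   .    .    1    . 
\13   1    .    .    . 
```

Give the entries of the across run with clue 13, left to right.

R1C1 = 10 − 1 = 9 completes the 10 down.
R2C3 = 5 − 1 = 4 completes the 5 down.
Nothing is forced directly, so branch on R2C4, whose candidates are 2 or 3. If R2C4 = 3: that forces R1C4 = 2, after which R2C2 would have to be in {5} for the 13 across but in {1,2,3,4,6,7,8,9} for the 10 down — contradiction. So R2C4 = 2.
R1C4 = 5 − 2 = 3 completes the 5 down.
R2C2 = 13 − 7 = 6 completes the 13 across.
R1C2 = 17 − 13 = 4 completes the 17 across.

1 6 4 2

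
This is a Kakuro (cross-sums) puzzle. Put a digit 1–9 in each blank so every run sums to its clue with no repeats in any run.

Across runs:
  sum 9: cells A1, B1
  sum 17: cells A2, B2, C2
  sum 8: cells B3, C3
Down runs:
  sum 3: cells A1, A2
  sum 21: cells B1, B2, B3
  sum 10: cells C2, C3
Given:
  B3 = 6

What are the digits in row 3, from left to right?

3 in 2 cells must be {1,2}.
C3 = 8 − 6 = 2 completes the 8 across.
C2 = 10 − 2 = 8 completes the 10 down.
A2 = 2: the only remaining digit allowed by both the 17 across and the 3 down.
B2 = 17 − 10 = 7 completes the 17 across.
A1 = 3 − 2 = 1 completes the 3 down.
B1 = 9 − 1 = 8 completes the 9 across.

6 2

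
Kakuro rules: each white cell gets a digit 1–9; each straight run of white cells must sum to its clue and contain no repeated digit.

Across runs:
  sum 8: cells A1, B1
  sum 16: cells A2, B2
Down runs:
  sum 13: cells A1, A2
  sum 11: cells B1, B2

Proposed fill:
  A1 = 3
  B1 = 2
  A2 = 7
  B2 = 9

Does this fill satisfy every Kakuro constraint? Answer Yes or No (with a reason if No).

No — the across run A1–B1 sums to 5, not 8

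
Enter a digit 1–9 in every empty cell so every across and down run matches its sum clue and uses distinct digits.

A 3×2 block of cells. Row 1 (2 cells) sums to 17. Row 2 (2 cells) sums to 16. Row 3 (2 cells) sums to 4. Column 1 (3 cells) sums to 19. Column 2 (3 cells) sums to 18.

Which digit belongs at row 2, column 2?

9

17 in 2 cells must be {8,9}; 16 in 2 cells must be {7,9}; 4 in 2 cells must be {1,3}.
The 4 across and the 19 down share only 3, so (3,1) = 3.
(3,2) = 4 − 3 = 1 completes the 4 across.
Given what's placed, (1,1) must be 9 to fit the 17 across and 19 down.
(1,2) = 17 − 9 = 8 completes the 17 across.
(2,1) = 19 − 12 = 7 completes the 19 down.
(2,2) = 16 − 7 = 9 completes the 16 across.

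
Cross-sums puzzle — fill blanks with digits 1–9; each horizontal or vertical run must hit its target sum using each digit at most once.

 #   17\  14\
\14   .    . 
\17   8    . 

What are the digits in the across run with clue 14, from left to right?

9, 5

17 in 2 cells must be {8,9}.
R1C1 = 17 − 8 = 9 completes the 17 down.
R1C2 = 14 − 9 = 5 completes the 14 across.
R2C2 = 17 − 8 = 9 completes the 17 across.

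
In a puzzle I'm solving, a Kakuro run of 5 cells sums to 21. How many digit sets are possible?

8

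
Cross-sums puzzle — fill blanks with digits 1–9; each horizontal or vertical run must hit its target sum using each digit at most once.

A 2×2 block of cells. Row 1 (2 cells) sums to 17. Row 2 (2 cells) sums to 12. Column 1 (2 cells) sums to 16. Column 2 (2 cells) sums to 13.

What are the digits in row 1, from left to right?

9 8

17 in 2 cells must be {8,9}; 16 in 2 cells must be {7,9}.
The 17 across and the 16 down share only 9, so (1,1) = 9.
(1,2) = 17 − 9 = 8 completes the 17 across.
(2,1) = 16 − 9 = 7 completes the 16 down.
(2,2) = 12 − 7 = 5 completes the 12 across.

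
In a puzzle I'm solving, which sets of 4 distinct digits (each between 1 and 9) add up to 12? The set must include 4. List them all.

4 distinct digits from 1–9 sum between 10 and 30.
Keeping only sets containing 4.
Only one set works: {1,2,4,5}.

{1,2,4,5}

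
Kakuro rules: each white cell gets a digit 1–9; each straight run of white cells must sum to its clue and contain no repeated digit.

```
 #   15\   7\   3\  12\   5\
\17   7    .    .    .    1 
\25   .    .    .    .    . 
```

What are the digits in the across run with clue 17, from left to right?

3 in 2 cells must be {1,2}.
Given what's placed, R1C3 must be 2 to fit the 17 across and 3 down.
R2C1 = 15 − 7 = 8 completes the 15 down.
R2C3 = 3 − 2 = 1 completes the 3 down.
R2C5 = 5 − 1 = 4 completes the 5 down.
Nothing is forced directly, so branch on R2C2, whose candidates are 3 or 5. If R2C2 = 5: then R1C2 would have to be in {3,4} for the 17 across but in {2} for the 7 down — contradiction. So R2C2 = 3.
R1C2 = 7 − 3 = 4 completes the 7 down.
R1C4 = 17 − 14 = 3 completes the 17 across.

7, 4, 2, 3, 1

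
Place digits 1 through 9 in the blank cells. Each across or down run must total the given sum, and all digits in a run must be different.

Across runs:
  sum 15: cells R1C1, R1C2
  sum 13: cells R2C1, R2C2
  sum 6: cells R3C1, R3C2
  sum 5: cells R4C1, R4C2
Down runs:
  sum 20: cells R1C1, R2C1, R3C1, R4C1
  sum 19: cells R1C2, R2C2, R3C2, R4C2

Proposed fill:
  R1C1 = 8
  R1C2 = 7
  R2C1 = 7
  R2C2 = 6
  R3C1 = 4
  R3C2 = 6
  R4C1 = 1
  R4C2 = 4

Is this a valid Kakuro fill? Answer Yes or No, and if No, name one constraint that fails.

No — the down run R1C2–R4C2 sums to 23, not 19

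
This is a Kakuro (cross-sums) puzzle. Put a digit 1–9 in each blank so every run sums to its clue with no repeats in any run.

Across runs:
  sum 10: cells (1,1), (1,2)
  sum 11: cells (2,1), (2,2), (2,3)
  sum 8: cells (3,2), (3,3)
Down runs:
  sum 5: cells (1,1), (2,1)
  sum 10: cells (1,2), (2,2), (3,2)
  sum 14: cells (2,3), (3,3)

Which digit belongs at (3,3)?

Nothing is forced directly, so branch on (3,3), whose candidates are 5 or 6. If (3,3) = 5: then (2,3) would have to be in {1,2,3,4,5,6,7,8} for the 11 across but in {9} for the 14 down — contradiction. So (3,3) = 6.
(2,3) = 14 − 6 = 8 completes the 14 down.
(3,2) = 8 − 6 = 2 completes the 8 across.
(2,2) = 1: the only remaining digit allowed by both the 11 across and the 10 down.
(1,2) = 10 − 3 = 7 completes the 10 down.
(2,1) = 11 − 9 = 2 completes the 11 across.
(1,1) = 10 − 7 = 3 completes the 10 across.

6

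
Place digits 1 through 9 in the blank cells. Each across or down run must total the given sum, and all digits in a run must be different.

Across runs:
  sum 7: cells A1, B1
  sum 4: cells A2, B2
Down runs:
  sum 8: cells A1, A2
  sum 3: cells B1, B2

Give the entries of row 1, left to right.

4 in 2 cells must be {1,3}; 3 in 2 cells must be {1,2}.
The 4 across and the 3 down share only 1, so B2 = 1.
B1 = 3 − 1 = 2 completes the 3 down.
A2 = 4 − 1 = 3 completes the 4 across.
A1 = 7 − 2 = 5 completes the 7 across.

5 2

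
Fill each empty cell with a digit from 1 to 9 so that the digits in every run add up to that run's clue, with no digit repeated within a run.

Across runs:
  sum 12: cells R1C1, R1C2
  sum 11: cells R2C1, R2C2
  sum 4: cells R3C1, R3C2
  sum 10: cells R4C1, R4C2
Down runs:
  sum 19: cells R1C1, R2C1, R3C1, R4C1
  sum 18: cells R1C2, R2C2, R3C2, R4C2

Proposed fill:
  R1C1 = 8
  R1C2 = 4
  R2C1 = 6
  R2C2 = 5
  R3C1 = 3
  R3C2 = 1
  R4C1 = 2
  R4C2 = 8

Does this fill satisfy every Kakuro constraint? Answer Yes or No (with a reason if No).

Yes

Across: 8+4=12; 6+5=11; 3+1=4; 2+8=10. Down: 8+6+3+2=19; 4+5+1+8=18. No digit repeats within any run.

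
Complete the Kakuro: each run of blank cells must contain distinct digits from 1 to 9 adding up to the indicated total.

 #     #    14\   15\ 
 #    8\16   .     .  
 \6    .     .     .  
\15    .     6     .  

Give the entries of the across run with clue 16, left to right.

7 9

16 in 2 cells must be {7,9}; 6 in 3 cells must be {1,2,3}.
R1C2 = 7: the only remaining digit allowed by both the 16 across and the 14 down.
R1C3 = 16 − 7 = 9 completes the 16 across.
R2C2 = 14 − 13 = 1 completes the 14 down.
Given what's placed, R2C3 must be 2 to fit the 6 across and 15 down.
R3C3 = 15 − 11 = 4 completes the 15 down.
R2C1 = 6 − 3 = 3 completes the 6 across.
R3C1 = 15 − 10 = 5 completes the 15 across.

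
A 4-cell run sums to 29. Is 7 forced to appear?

Yes

The only way to make 29 from 4 distinct digits is {5,7,8,9}, which contains 7.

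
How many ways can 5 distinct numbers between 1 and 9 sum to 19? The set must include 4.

5 distinct digits from 1–9 sum between 15 and 35.
Keeping only sets containing 4.
Enumerating: {1,2,3,4,9}, {1,2,4,5,7}, {1,3,4,5,6}.

3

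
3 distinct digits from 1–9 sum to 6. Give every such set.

3 distinct digits from 1–9 sum between 6 and 24.
Only one set works: {1,2,3}.

{1,2,3}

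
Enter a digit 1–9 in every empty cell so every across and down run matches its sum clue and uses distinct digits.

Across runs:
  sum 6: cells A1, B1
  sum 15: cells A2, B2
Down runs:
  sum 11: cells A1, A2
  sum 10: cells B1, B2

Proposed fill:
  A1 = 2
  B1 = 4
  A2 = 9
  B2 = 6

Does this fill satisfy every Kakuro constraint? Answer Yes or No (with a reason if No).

Across: 2+4=6; 9+6=15. Down: 2+9=11; 4+6=10. No digit repeats within any run.

Yes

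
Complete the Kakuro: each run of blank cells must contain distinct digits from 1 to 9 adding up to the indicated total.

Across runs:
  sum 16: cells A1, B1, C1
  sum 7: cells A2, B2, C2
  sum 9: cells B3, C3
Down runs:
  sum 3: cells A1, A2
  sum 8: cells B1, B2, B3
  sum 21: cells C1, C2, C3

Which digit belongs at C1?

9

7 in 3 cells must be {1,2,4}; 3 in 2 cells must be {1,2}.
Only 4 fits C2 under both its across sum 7 and down sum 21.
Given what's placed, C3 must be 8 to fit the 9 across and 21 down.
C1 = 21 − 12 = 9 completes the 21 down.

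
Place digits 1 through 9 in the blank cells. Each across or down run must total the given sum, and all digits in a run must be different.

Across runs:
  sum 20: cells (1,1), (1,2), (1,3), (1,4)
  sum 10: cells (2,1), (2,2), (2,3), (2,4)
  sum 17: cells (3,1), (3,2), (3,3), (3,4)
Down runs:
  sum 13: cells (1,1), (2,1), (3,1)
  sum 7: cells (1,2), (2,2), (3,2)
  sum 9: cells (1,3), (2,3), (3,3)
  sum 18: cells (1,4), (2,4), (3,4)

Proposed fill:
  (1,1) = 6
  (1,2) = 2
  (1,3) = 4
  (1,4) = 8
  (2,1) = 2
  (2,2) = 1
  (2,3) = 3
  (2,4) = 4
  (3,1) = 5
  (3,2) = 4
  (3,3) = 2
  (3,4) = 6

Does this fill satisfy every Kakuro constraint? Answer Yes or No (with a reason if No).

Yes

Across: 6+2+4+8=20; 2+1+3+4=10; 5+4+2+6=17. Down: 6+2+5=13; 2+1+4=7; 4+3+2=9; 8+4+6=18. No digit repeats within any run.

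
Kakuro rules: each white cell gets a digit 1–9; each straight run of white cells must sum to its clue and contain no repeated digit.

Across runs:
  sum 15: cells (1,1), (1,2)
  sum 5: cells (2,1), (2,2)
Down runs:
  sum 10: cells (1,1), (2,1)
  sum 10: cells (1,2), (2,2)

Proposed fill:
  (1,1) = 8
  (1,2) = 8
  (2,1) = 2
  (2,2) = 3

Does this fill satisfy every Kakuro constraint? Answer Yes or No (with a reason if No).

No — the down run (1,2)–(2,2) sums to 11, not 10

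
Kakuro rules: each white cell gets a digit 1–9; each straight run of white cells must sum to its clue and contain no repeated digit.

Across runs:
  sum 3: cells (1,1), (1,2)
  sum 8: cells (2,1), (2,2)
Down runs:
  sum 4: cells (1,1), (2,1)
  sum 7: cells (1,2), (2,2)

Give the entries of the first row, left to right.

3 in 2 cells must be {1,2}; 4 in 2 cells must be {1,3}.
The 3 across and the 4 down share only 1, so (1,1) = 1.
(1,2) = 3 − 1 = 2 completes the 3 across.
(2,1) = 4 − 1 = 3 completes the 4 down.
(2,2) = 8 − 3 = 5 completes the 8 across.

1, 2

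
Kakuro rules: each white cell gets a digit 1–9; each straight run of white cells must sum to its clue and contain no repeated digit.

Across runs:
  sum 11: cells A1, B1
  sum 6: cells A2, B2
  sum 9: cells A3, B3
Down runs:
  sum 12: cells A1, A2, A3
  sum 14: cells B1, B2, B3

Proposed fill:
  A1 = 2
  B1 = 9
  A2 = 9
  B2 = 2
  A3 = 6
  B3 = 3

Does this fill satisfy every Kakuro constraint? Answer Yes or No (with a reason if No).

No — the across run A2–B2 sums to 11, not 6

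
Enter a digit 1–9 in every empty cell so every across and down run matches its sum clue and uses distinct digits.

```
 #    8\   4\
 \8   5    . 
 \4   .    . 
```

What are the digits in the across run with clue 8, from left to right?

4 in 2 cells must be {1,3}.
R1C2 = 8 − 5 = 3 completes the 8 across.
R2C1 = 8 − 5 = 3 completes the 8 down.
R2C2 = 4 − 3 = 1 completes the 4 across.

5, 3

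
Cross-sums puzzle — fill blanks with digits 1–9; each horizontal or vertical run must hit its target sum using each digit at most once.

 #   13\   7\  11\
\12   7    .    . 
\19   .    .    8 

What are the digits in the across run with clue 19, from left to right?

6, 5, 8

R1C3 = 11 − 8 = 3 completes the 11 down.
R2C1 = 13 − 7 = 6 completes the 13 down.
R2C2 = 19 − 14 = 5 completes the 19 across.
R1C2 = 12 − 10 = 2 completes the 12 across.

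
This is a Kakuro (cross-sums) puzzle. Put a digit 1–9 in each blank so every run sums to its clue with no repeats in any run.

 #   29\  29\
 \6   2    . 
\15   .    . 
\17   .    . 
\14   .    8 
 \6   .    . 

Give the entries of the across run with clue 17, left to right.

8 9

17 in 2 cells must be {8,9}.
R1C2 = 6 − 2 = 4 completes the 6 across.
Given what's placed, R3C2 must be 9 to fit the 17 across and 29 down.
R4C1 = 14 − 8 = 6 completes the 14 across.
R3C1 = 17 − 9 = 8 completes the 17 across.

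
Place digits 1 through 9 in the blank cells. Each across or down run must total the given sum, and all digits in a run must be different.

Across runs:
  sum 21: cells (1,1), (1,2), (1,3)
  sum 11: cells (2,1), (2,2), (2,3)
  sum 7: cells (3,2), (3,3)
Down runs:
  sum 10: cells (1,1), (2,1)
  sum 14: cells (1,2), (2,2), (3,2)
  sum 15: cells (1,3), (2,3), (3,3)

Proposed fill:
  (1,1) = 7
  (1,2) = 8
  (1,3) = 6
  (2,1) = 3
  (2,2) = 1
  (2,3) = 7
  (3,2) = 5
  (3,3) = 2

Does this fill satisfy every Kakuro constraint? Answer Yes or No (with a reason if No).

Across: 7+8+6=21; 3+1+7=11; 5+2=7. Down: 7+3=10; 8+1+5=14; 6+7+2=15. No digit repeats within any run.

Yes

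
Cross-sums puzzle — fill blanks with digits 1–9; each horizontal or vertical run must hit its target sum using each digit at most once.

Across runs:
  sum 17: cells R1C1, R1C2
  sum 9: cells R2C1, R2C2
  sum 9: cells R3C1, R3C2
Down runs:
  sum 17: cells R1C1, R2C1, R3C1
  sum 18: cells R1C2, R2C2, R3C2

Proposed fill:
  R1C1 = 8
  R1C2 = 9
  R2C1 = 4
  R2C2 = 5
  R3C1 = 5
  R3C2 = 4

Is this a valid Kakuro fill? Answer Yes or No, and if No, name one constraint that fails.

Yes

Across: 8+9=17; 4+5=9; 5+4=9. Down: 8+4+5=17; 9+5+4=18. No digit repeats within any run.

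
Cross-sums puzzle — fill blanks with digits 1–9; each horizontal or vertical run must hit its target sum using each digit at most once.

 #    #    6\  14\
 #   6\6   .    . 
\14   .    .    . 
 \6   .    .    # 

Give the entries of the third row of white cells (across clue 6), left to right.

6 in 3 cells must be {1,2,3}.
The 6 across and the 14 down share only 5, so R1C3 = 5.
R2C3 = 14 − 5 = 9 completes the 14 down.
R1C2 = 6 − 5 = 1 completes the 6 across.
R3C2 = 2: the only remaining digit allowed by both the 6 across and the 6 down.
R2C2 = 6 − 3 = 3 completes the 6 down.
R3C1 = 6 − 2 = 4 completes the 6 across.
R2C1 = 14 − 12 = 2 completes the 14 across.

4 2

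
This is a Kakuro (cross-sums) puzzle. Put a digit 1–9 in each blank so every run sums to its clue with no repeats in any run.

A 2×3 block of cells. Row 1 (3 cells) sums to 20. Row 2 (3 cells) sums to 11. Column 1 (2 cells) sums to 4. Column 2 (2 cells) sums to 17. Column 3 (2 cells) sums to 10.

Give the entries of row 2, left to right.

1, 8, 2

4 in 2 cells must be {1,3}; 17 in 2 cells must be {8,9}.
The 20 across and the 4 down share only 3, so (1,1) = 3.
(2,1) = 4 − 3 = 1 completes the 4 down.
Given what's placed, (2,2) must be 8 to fit the 11 across and 17 down.
(2,3) = 11 − 9 = 2 completes the 11 across.
(1,2) = 17 − 8 = 9 completes the 17 down.
(1,3) = 20 − 12 = 8 completes the 20 across.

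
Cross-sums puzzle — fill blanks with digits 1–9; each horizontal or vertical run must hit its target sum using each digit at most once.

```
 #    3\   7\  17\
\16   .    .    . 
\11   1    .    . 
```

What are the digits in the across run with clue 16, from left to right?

3 in 2 cells must be {1,2}; 17 in 2 cells must be {8,9}.
R1C1 = 3 − 1 = 2 completes the 3 down.
R2C3 = 8: the only remaining digit allowed by both the 11 across and the 17 down.
R1C3 = 17 − 8 = 9 completes the 17 down.
R2C2 = 11 − 9 = 2 completes the 11 across.
R1C2 = 16 − 11 = 5 completes the 16 across.

2 5 9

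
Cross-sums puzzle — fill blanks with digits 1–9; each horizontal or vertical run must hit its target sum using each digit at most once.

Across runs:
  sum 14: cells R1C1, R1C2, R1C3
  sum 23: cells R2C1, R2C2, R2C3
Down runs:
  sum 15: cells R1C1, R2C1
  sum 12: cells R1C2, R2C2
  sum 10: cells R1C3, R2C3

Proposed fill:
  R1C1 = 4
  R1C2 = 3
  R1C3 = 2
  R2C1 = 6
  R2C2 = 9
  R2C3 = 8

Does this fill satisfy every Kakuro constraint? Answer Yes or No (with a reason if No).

No — the down run R1C1–R2C1 sums to 10, not 15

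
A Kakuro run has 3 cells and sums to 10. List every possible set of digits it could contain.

{1,2,7}; {1,3,6}; {1,4,5}; {2,3,5}

3 distinct digits from 1–9 sum between 6 and 24.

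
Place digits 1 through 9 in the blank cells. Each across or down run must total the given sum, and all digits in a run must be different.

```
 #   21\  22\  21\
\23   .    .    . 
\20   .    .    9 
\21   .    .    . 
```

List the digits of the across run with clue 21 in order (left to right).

8, 9, 4

23 in 3 cells must be {6,8,9}.
R1C3 = 8: the only remaining digit allowed by both the 23 across and the 21 down.
R3C3 = 21 − 17 = 4 completes the 21 down.
No cell is forced outright now. R3C1 can only be 8 or 9 (the digits allowed by both its 21 across and its 21 down). If R3C1 = 9: then R1C1 would have to be in {6,9} for the 23 across but in {4,5,7,8} for the 21 down — contradiction. So R3C1 = 8.
R3C2 = 21 − 12 = 9 completes the 21 across.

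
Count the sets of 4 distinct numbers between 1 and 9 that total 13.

3

4 distinct digits from 1–9 sum between 10 and 30.
Enumerating: {1,2,3,7}, {1,2,4,6}, {1,3,4,5}.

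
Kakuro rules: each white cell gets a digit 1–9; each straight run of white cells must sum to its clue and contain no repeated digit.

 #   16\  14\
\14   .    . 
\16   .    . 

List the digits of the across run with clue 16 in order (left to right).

7 9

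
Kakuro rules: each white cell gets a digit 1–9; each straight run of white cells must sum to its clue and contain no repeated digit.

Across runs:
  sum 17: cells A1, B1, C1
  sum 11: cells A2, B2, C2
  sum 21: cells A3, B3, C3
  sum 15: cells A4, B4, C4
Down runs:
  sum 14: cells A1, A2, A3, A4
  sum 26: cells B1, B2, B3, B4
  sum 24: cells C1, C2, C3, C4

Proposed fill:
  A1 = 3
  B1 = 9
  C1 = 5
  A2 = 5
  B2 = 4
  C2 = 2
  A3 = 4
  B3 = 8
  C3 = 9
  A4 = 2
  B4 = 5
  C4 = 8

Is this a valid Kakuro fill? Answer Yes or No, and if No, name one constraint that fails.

Yes

Across: 3+9+5=17; 5+4+2=11; 4+8+9=21; 2+5+8=15. Down: 3+5+4+2=14; 9+4+8+5=26; 5+2+9+8=24. No digit repeats within any run.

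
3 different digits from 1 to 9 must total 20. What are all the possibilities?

{3,8,9}; {4,7,9}; {5,6,9}; {5,7,8}

3 distinct digits from 1–9 sum between 6 and 24.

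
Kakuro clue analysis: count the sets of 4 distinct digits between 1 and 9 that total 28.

2

4 distinct digits from 1–9 sum between 10 and 30.
Enumerating: {4,7,8,9}, {5,6,8,9}.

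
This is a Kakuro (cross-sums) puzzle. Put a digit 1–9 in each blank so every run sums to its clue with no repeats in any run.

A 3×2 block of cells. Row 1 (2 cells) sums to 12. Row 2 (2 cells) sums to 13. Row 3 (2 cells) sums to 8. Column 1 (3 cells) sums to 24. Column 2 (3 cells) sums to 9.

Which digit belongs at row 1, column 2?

3

24 in 3 cells must be {7,8,9}.
The 8 across and the 24 down share only 7, so (3,1) = 7.
(3,2) = 8 − 7 = 1 completes the 8 across.
Nothing is forced directly, so branch on (1,1), whose candidates are 8 or 9. If (1,1) = 8: then (1,2) would have to be in {4} for the 12 across but in {2,3,5,6} for the 9 down — contradiction. So (1,1) = 9.
(1,2) = 12 − 9 = 3 completes the 12 across.
(2,1) = 24 − 16 = 8 completes the 24 down.
(2,2) = 13 − 8 = 5 completes the 13 across.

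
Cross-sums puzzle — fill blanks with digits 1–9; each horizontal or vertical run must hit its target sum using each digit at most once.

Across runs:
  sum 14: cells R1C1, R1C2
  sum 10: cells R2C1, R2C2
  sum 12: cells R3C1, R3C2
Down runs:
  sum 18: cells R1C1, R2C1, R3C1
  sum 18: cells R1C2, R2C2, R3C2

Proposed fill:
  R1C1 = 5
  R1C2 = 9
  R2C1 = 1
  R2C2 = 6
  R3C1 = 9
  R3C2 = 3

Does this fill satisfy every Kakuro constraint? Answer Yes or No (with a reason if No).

No — the across run R2C1–R2C2 sums to 7, not 10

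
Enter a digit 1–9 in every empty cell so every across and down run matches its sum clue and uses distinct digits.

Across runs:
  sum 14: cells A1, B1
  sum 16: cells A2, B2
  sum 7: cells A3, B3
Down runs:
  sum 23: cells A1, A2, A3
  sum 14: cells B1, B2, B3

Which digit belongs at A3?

16 in 2 cells must be {7,9}; 23 in 3 cells must be {6,8,9}.
The 16 across and the 23 down share only 9, so A2 = 9.
B2 = 16 − 9 = 7 completes the 16 across.
Given what's placed, A3 must be 6 to fit the 7 across and 23 down.
B3 = 7 − 6 = 1 completes the 7 across.
A1 = 23 − 15 = 8 completes the 23 down.
B1 = 14 − 8 = 6 completes the 14 across.

6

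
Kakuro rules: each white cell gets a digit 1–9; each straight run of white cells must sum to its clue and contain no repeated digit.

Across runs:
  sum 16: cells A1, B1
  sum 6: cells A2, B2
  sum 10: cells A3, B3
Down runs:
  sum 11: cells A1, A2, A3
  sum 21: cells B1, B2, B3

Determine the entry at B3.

7

16 in 2 cells must be {7,9}.
The 16 across and the 11 down share only 7, so A1 = 7.
B1 = 16 − 7 = 9 completes the 16 across.
Given what's placed, A2 must be 1 to fit the 6 across and 11 down.
B2 = 6 − 1 = 5 completes the 6 across.
A3 = 11 − 8 = 3 completes the 11 down.
B3 = 10 − 3 = 7 completes the 10 across.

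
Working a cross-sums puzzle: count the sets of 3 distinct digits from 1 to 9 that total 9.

3

3 distinct digits from 1–9 sum between 6 and 24.
Enumerating: {1,2,6}, {1,3,5}, {2,3,4}.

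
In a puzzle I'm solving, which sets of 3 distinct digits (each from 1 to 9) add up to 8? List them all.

3 distinct digits from 1–9 sum between 6 and 24.

{1,2,5}; {1,3,4}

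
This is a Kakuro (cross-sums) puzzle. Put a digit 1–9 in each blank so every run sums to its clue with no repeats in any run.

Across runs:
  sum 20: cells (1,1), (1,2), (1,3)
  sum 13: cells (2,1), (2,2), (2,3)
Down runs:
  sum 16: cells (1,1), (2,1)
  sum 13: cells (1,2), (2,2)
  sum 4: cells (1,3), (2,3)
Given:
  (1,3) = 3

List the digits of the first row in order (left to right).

9, 8, 3

16 in 2 cells must be {7,9}; 4 in 2 cells must be {1,3}.
(1,1) = 9: the only remaining digit allowed by both the 20 across and the 16 down.
(1,2) = 20 − 12 = 8 completes the 20 across.
(2,1) = 16 − 9 = 7 completes the 16 down.
(2,2) = 13 − 8 = 5 completes the 13 down.
(2,3) = 13 − 12 = 1 completes the 13 across.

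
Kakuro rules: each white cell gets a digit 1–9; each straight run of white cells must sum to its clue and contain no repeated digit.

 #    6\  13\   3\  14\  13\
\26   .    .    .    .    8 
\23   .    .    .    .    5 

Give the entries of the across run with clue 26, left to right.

4, 7, 2, 5, 8

3 in 2 cells must be {1,2}.
No cell is forced outright now. R2C1 can only be 1 or 2 or 4 (the digits allowed by both its 23 across and its 6 down). If R2C1 = 1: that forces R1C1 = 5, R2C3 = 2, R1C3 = 1, R1C4 = 9, after which R2C4 would have to be in {6,7,8,9} for the 23 across but in {5} for the 14 down — contradiction. If R2C1 = 4: that forces R1C1 = 2, R1C3 = 1, R2C3 = 2, R2C4 = 9, after which R1C4 would have to be in {6,9} for the 26 across but in {5} for the 14 down — contradiction. So R2C1 = 2.
R1C1 = 6 − 2 = 4 completes the 6 down.
R2C3 = 1: the only remaining digit allowed by both the 23 across and the 3 down.
R1C3 = 3 − 1 = 2 completes the 3 down.
No cell is forced outright now. R1C4 can only be 5 or 9 (the digits allowed by both its 26 across and its 14 down). If R1C4 = 9: then R1C2 would have to be in {3} for the 26 across but in {4,5,6,7,8,9} for the 13 down — contradiction. So R1C4 = 5.
R1C2 = 26 − 19 = 7 completes the 26 across.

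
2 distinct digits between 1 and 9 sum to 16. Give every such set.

2 distinct digits from 1–9 sum between 3 and 17.
Only one set works: {7,9}.

{7,9}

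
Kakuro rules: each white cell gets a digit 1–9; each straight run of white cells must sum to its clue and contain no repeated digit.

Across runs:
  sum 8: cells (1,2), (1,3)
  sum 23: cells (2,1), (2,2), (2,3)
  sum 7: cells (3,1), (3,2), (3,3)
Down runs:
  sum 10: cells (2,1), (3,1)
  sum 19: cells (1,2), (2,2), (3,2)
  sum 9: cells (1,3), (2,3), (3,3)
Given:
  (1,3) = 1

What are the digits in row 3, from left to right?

1 4 2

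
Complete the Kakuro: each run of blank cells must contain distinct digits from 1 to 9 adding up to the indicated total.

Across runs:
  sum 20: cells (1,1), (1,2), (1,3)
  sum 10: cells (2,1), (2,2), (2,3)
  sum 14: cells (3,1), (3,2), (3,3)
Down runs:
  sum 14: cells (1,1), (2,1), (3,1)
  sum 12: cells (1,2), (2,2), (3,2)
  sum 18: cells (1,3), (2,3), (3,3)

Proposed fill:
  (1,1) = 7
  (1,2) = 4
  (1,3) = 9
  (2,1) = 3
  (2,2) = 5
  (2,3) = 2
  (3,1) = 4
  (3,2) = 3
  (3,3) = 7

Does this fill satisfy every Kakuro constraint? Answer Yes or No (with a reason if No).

Yes

Across: 7+4+9=20; 3+5+2=10; 4+3+7=14. Down: 7+3+4=14; 4+5+3=12; 9+2+7=18. No digit repeats within any run.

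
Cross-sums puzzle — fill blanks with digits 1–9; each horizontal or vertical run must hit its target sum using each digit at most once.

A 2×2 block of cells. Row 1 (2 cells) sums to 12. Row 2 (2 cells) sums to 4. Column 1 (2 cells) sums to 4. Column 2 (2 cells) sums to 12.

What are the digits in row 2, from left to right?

1 3

4 in 2 cells must be {1,3}.
The 12 across and the 4 down share only 3, so (1,1) = 3.
(1,2) = 12 − 3 = 9 completes the 12 across.
(2,1) = 4 − 3 = 1 completes the 4 down.
(2,2) = 4 − 1 = 3 completes the 4 across.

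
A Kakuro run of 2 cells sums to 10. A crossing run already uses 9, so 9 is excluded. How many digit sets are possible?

2 distinct digits from 1–9 sum between 3 and 17.
Dropping sets that contain 9.
Enumerating: {2,8}, {3,7}, {4,6}.

3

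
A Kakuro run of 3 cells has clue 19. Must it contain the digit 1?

No

Counterexample: {2,8,9} sums to 19 without using 1.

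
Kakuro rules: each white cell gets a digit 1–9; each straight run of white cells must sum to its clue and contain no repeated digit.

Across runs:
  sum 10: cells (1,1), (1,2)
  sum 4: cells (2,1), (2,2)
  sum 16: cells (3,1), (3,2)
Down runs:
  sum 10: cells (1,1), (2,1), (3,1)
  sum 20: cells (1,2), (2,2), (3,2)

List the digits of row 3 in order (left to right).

7 9

4 in 2 cells must be {1,3}; 16 in 2 cells must be {7,9}.
The 4 across and the 20 down share only 3, so (2,2) = 3.
The 16 across and the 10 down share only 7, so (3,1) = 7.
(3,2) = 16 − 7 = 9 completes the 16 across.
(1,2) = 20 − 12 = 8 completes the 20 down.
(2,1) = 4 − 3 = 1 completes the 4 across.
(1,1) = 10 − 8 = 2 completes the 10 across.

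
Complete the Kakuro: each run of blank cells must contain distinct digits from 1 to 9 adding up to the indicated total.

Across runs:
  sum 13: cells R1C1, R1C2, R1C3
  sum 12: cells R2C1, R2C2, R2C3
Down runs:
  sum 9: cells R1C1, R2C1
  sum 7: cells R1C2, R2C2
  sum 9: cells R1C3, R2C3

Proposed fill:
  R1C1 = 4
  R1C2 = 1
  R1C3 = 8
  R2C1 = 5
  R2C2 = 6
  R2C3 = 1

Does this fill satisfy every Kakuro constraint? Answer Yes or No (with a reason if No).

Across: 4+1+8=13; 5+6+1=12. Down: 4+5=9; 1+6=7; 8+1=9. No digit repeats within any run.

Yes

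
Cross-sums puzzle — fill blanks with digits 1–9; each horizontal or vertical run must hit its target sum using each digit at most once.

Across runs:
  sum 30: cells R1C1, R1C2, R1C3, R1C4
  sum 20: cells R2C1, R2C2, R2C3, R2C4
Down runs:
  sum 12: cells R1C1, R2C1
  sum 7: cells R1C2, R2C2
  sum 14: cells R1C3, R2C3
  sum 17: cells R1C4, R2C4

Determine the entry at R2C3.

30 in 4 cells must be {6,7,8,9}; 17 in 2 cells must be {8,9}.
Only 6 fits R1C2 under both its across sum 30 and down sum 7.
R2C2 = 7 − 6 = 1 completes the 7 down.
Nothing is forced directly, so branch on R1C3, whose candidates are 8 or 9. If R1C3 = 9: that forces R1C4 = 8, R2C3 = 5, after which R2C4 would have to be in {6,8} for the 20 across but in {9} for the 17 down — contradiction. So R1C3 = 8.
R1C4 = 9: the only remaining digit allowed by both the 30 across and the 17 down.
R2C3 = 14 − 8 = 6 completes the 14 down.

6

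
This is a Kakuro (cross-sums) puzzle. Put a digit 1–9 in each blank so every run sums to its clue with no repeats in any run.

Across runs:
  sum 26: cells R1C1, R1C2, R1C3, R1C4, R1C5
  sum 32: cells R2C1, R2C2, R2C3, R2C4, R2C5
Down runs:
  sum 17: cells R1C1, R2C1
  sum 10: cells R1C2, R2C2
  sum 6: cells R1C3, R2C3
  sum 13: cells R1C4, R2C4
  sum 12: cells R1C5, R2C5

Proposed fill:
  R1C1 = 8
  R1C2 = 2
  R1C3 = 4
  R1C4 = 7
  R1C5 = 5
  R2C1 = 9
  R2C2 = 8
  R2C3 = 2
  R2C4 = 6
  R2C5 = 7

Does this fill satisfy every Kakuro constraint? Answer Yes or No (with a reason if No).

Across: 8+2+4+7+5=26; 9+8+2+6+7=32. Down: 8+9=17; 2+8=10; 4+2=6; 7+6=13; 5+7=12. No digit repeats within any run.

Yes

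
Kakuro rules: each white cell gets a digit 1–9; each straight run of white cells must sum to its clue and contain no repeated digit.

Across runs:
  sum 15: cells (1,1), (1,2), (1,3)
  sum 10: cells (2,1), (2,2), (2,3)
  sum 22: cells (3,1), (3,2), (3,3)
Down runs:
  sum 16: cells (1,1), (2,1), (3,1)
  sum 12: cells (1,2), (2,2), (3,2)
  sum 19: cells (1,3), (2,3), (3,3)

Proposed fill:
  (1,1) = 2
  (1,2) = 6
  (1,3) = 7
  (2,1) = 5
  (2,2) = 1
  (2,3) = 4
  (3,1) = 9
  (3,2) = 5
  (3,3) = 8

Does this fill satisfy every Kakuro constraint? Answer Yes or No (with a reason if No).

Yes

Across: 2+6+7=15; 5+1+4=10; 9+5+8=22. Down: 2+5+9=16; 6+1+5=12; 7+4+8=19. No digit repeats within any run.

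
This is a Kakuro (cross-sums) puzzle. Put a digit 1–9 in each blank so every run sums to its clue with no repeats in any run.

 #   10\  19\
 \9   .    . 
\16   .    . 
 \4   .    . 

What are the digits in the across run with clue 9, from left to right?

16 in 2 cells must be {7,9}; 4 in 2 cells must be {1,3}.
The 16 across and the 10 down share only 7, so R2C1 = 7.
R2C2 = 16 − 7 = 9 completes the 16 across.
Given what's placed, R3C1 must be 1 to fit the 4 across and 10 down.
R3C2 = 4 − 1 = 3 completes the 4 across.
R1C1 = 10 − 8 = 2 completes the 10 down.
R1C2 = 9 − 2 = 7 completes the 9 across.

2 7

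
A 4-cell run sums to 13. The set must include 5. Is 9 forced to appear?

No

The only way to make 13 from 4 distinct digits under that restriction is {1,3,4,5}, which does not contain 9.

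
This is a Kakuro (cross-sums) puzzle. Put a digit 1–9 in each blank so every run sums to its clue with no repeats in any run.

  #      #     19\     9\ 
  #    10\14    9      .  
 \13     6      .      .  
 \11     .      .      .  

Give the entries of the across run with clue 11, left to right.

R1C3 = 14 − 9 = 5 completes the 14 across.
R2C3 = 3: the only remaining digit allowed by both the 13 across and the 9 down.
R3C1 = 10 − 6 = 4 completes the 10 down.
R3C3 = 9 − 8 = 1 completes the 9 down.
R2C2 = 13 − 9 = 4 completes the 13 across.
R3C2 = 11 − 5 = 6 completes the 11 across.

4 6 1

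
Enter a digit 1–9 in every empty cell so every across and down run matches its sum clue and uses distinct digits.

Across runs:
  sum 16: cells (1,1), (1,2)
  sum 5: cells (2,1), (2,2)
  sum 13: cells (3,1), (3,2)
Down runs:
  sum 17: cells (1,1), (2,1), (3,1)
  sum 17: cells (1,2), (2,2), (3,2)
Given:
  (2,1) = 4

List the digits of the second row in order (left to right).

4 1

16 in 2 cells must be {7,9}.
Given what's placed, (1,1) must be 7 to fit the 16 across and 17 down.
(1,2) = 16 − 7 = 9 completes the 16 across.
(2,2) = 5 − 4 = 1 completes the 5 across.
(3,1) = 17 − 11 = 6 completes the 17 down.
(3,2) = 13 − 6 = 7 completes the 13 across.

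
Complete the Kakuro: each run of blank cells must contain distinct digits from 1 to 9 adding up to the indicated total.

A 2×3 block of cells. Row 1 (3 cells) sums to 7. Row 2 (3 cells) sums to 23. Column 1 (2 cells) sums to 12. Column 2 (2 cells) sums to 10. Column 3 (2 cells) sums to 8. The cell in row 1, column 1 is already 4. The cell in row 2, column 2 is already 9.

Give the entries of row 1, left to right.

4, 1, 2

7 in 3 cells must be {1,2,4}; 23 in 3 cells must be {6,8,9}.
(1,2) = 10 − 9 = 1 completes the 10 down.
(1,3) = 7 − 5 = 2 completes the 7 across.
(2,1) = 12 − 4 = 8 completes the 12 down.
(2,3) = 23 − 17 = 6 completes the 23 across.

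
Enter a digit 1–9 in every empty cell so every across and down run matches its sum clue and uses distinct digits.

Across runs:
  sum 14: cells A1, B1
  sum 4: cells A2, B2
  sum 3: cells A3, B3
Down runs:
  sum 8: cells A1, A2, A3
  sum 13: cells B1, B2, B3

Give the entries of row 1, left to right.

4 in 2 cells must be {1,3}; 3 in 2 cells must be {1,2}.
The 14 across and the 8 down share only 5, so A1 = 5.
B1 = 14 − 5 = 9 completes the 14 across.
Given what's placed, A2 must be 1 to fit the 4 across and 8 down.
B2 = 4 − 1 = 3 completes the 4 across.
A3 = 8 − 6 = 2 completes the 8 down.
B3 = 3 − 2 = 1 completes the 3 across.

5 9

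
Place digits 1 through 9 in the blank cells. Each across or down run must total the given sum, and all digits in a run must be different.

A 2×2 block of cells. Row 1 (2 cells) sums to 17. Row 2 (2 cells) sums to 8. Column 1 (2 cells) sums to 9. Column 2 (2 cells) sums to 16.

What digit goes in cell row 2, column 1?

1

17 in 2 cells must be {8,9}; 16 in 2 cells must be {7,9}.
The 17 across and the 9 down share only 8, so (1,1) = 8.
(1,2) = 17 − 8 = 9 completes the 17 across.
(2,1) = 9 − 8 = 1 completes the 9 down.
(2,2) = 8 − 1 = 7 completes the 8 across.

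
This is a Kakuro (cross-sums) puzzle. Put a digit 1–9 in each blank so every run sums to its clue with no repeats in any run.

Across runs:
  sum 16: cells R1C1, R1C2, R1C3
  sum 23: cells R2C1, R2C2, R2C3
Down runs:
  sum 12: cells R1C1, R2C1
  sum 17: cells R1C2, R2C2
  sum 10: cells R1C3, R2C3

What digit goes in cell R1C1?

23 in 3 cells must be {6,8,9}; 17 in 2 cells must be {8,9}.
Nothing is forced directly, so branch on R1C2, whose candidates are 8 or 9. If R1C2 = 8: that forces R2C2 = 9, R2C1 = 8, R2C3 = 6, after which R1C1 would have to be in {1,2,3,5,6,7} for the 16 across but in {4} for the 12 down — contradiction. So R1C2 = 9.
R2C2 = 17 − 9 = 8 completes the 17 down.
Given what's placed, R2C1 must be 9 to fit the 23 across and 12 down.
R2C3 = 23 − 17 = 6 completes the 23 across.
R1C1 = 12 − 9 = 3 completes the 12 down.
R1C3 = 16 − 12 = 4 completes the 16 across.

3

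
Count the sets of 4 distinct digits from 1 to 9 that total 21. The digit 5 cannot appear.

4 distinct digits from 1–9 sum between 10 and 30.
Dropping sets that contain 5.
Enumerating: {1,3,8,9}, {1,4,7,9}, {2,3,7,9}, {2,4,6,9}, {2,4,7,8}, {3,4,6,8}.

6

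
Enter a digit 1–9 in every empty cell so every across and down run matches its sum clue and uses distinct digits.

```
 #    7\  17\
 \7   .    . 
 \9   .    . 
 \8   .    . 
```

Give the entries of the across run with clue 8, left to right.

2, 6

7 in 3 cells must be {1,2,4}.
Nothing is forced directly, so branch on R1C1, whose candidates are 1 or 2 or 4. If R1C1 = 1: that forces R1C2 = 6, R3C1 = 2, after which R3C2 would have to be in {6} for the 8 across but in {2,3,4,7,8,9} for the 17 down — contradiction. If R1C1 = 2: that forces R1C2 = 5, R3C1 = 1, after which R3C2 would have to be in {7} for the 8 across but in {3,4,8,9} for the 17 down — contradiction. So R1C1 = 4.
R1C2 = 7 − 4 = 3 completes the 7 across.
Nothing is forced directly, so branch on R2C1, whose candidates are 1 or 2. If R2C1 = 2: then R2C2 would have to be in {7} for the 9 across but in {5,6,8,9} for the 17 down — contradiction. So R2C1 = 1.
R2C2 = 9 − 1 = 8 completes the 9 across.
R3C1 = 7 − 5 = 2 completes the 7 down.
R3C2 = 8 − 2 = 6 completes the 8 across.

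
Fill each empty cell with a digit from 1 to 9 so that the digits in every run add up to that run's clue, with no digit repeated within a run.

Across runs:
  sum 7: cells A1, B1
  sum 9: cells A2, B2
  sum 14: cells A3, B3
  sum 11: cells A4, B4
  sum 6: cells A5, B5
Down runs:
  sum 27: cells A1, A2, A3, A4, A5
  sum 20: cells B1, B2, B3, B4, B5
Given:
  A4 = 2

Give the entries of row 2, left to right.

7, 2

B4 = 11 − 2 = 9 completes the 11 across.
Given what's placed, B3 must be 5 to fit the 14 across and 20 down.
A3 = 14 − 5 = 9 completes the 14 across.
No cell is forced outright now. B5 can only be 1 or 2 (the digits allowed by both its 6 across and its 20 down). If B5 = 2: that forces A5 = 4, A1 = 5, after which B1 would have to be in {2} for the 7 across but in {1,3} for the 20 down — contradiction. So B5 = 1.
A5 = 6 − 1 = 5 completes the 6 across.
Nothing is forced directly, so branch on A1, whose candidates are 3 or 4. If A1 = 3: then B1 would have to be in {4} for the 7 across but in {2,3} for the 20 down — contradiction. So A1 = 4.
B1 = 7 − 4 = 3 completes the 7 across.
A2 = 27 − 20 = 7 completes the 27 down.
B2 = 9 − 7 = 2 completes the 9 across.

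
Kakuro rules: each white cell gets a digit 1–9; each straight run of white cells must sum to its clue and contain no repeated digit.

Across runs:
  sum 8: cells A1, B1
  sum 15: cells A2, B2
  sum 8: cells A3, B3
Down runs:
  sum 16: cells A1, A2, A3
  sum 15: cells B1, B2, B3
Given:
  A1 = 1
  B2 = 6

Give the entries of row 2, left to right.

9 6

B1 = 8 − 1 = 7 completes the 8 across.
A2 = 15 − 6 = 9 completes the 15 across.
A3 = 16 − 10 = 6 completes the 16 down.
B3 = 8 − 6 = 2 completes the 8 across.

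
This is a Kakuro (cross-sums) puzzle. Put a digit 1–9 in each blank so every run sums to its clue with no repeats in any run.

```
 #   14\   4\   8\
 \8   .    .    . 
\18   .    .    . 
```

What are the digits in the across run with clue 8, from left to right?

5 1 2

4 in 2 cells must be {1,3}.
The 8 across and the 14 down share only 5, so R1C1 = 5.
Given what's placed, R1C2 must be 1 to fit the 8 across and 4 down.
R1C3 = 8 − 6 = 2 completes the 8 across.
R2C1 = 14 − 5 = 9 completes the 14 down.
R2C2 = 4 − 1 = 3 completes the 4 down.
R2C3 = 18 − 12 = 6 completes the 18 across.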